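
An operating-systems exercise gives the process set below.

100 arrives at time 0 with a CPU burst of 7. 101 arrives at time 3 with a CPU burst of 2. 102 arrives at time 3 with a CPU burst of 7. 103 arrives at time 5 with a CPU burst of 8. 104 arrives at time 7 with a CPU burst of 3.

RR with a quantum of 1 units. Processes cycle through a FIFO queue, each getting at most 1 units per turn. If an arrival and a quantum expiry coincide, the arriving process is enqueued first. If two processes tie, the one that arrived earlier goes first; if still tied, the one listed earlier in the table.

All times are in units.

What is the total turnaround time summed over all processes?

Timeline: | 100 0-3 | 101 3-4 | 102 4-5 | 100 5-6 | 101 6-7 | 103 7-8 | 102 8-9 | 100 9-10 | 104 10-11 | 103 11-12 | 102 12-13 | 100 13-14 | 104 14-15 | 103 15-16 | 102 16-17 | 100 17-18 | 104 18-19 | 103 19-20 | 102 20-21 | 103 21-22 | 102 22-23 | 103 23-24 | 102 24-25 | 103 25-27 |
Completion: 100=18  101=7  102=25  103=27  104=19
Turnaround = completion − arrival: 100=18, 101=4, 102=22, 103=22, 104=12
Total turnaround = 18 + 4 + 22 + 22 + 12 = 78

78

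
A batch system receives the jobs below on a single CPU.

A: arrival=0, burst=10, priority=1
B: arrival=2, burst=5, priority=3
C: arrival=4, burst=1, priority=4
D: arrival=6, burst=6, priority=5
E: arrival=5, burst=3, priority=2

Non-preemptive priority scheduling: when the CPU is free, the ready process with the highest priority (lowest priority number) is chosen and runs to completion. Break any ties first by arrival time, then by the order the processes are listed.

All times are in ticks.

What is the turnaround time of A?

Schedule: | A 0-10 | E 10-13 | B 13-18 | C 18-19 | D 19-25 |
Completion: A=10  B=18  C=19  D=25  E=13
Turnaround (C−A): A=10  B=16  C=15  D=19  E=8
Turnaround(A) = completion − arrival = 10 − 0 = 10

10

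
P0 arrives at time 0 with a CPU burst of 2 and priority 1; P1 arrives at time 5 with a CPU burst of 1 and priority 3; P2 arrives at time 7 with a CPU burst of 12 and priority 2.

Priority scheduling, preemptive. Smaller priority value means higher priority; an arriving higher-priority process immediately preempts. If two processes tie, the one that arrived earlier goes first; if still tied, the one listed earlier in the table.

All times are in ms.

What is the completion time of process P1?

Gantt: | P0 0-2 | idle 2-5 | P1 5-6 | idle 6-7 | P2 7-19 |
Completion: P0=2  P1=6  P2=19
Turnaround (C−A): P0=2  P1=1  P2=12

6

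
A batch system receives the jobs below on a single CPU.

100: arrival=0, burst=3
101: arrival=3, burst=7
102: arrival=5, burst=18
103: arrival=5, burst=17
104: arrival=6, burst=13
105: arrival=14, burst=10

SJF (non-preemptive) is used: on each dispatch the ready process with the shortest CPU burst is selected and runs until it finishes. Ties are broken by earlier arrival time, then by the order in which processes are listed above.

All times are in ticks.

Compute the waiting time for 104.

Schedule: | 100 0-3 | 101 3-10 | 104 10-23 | 105 23-33 | 103 33-50 | 102 50-68 |
Completion: 100=3  101=10  102=68  103=50  104=23  105=33
Turnaround (C−A): 100=3  101=7  102=63  103=45  104=17  105=19
Waiting(104) = turnaround − burst = 17 − 13 = 4

4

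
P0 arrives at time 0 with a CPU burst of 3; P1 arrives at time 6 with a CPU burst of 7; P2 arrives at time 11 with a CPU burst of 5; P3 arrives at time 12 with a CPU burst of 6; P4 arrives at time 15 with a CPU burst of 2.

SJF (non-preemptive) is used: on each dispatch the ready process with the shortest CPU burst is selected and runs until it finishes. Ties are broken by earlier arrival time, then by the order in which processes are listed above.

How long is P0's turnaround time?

3

Schedule: | P0 0-3 | idle 3-6 | P1 6-13 | P2 13-18 | P4 18-20 | P3 20-26 |
Completion: P0=3  P1=13  P2=18  P3=26  P4=20
Turnaround (C−A): P0=3  P1=7  P2=7  P3=14  P4=5
Turnaround(P0) = completion − arrival = 3 − 0 = 3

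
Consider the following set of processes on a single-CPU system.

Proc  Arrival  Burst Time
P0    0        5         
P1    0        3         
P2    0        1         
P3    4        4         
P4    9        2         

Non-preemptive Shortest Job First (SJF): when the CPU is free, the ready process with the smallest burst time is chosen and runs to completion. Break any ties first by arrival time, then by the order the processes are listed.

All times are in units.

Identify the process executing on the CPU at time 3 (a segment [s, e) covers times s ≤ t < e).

Timeline: | P2 0-1 | P1 1-4 | P3 4-8 | P0 8-13 | P4 13-15 |
Completion: P0=13  P1=4  P2=1  P3=8  P4=15
Turnaround (C−A): P0=13  P1=4  P2=1  P3=4  P4=6

P1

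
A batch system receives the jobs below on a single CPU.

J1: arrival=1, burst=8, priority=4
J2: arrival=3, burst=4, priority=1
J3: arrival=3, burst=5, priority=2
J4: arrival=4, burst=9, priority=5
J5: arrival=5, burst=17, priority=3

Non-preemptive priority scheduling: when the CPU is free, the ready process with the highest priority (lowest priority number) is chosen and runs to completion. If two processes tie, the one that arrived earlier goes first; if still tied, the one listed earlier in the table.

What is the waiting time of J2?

Gantt: | idle 0-1 | J1 1-9 | J2 9-13 | J3 13-18 | J5 18-35 | J4 35-44 |
Completion: J1=9  J2=13  J3=18  J4=44  J5=35
Turnaround (C−A): J1=8  J2=10  J3=15  J4=40  J5=30
Waiting(J2) = turnaround − burst = 10 − 4 = 6

6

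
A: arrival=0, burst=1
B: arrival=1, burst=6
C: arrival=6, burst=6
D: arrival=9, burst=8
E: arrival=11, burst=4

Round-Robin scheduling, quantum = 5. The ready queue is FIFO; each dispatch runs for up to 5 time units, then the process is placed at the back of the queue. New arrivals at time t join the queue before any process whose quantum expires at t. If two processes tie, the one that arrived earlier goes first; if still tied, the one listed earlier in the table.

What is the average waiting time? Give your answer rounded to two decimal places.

Gantt: | A 0-1 | B 1-6 | C 6-11 | B 11-12 | D 12-17 | E 17-21 | C 21-22 | D 22-25 |
Completion: A=1  B=12  C=22  D=25  E=21
Turnaround (C−A): A=1  B=11  C=16  D=16  E=10
Waiting times: A=0, B=5, C=10, D=8, E=6
Average waiting = (0+5+10+8+6) / 5 = 29/5 = 5.80

5.80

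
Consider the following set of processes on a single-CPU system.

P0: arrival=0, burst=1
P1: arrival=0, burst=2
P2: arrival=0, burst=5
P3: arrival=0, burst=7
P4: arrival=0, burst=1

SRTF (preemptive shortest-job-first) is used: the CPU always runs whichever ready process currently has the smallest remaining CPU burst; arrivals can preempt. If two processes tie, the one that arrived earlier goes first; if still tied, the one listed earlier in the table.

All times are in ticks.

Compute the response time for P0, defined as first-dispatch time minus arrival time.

Timeline: | P0 0-1 | P4 1-2 | P1 2-4 | P2 4-9 | P3 9-16 |
Completion: P0=1  P1=4  P2=9  P3=16  P4=2
Turnaround (C−A): P0=1  P1=4  P2=9  P3=16  P4=2
Response(P0) = first start − arrival = 0 − 0 = 0

0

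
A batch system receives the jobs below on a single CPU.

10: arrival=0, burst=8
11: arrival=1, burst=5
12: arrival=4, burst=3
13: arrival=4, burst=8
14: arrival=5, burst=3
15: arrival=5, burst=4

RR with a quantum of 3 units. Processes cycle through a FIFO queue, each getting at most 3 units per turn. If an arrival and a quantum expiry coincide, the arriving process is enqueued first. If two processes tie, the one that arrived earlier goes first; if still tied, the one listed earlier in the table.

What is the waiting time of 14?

Gantt: | 10 0-3 | 11 3-6 | 10 6-9 | 12 9-12 | 13 12-15 | 14 15-18 | 15 18-21 | 11 21-23 | 10 23-25 | 13 25-28 | 15 28-29 | 13 29-31 |
Completion: 10=25  11=23  12=12  13=31  14=18  15=29
Turnaround (C−A): 10=25  11=22  12=8  13=27  14=13  15=24
Waiting(14) = turnaround − burst = 13 − 3 = 10

10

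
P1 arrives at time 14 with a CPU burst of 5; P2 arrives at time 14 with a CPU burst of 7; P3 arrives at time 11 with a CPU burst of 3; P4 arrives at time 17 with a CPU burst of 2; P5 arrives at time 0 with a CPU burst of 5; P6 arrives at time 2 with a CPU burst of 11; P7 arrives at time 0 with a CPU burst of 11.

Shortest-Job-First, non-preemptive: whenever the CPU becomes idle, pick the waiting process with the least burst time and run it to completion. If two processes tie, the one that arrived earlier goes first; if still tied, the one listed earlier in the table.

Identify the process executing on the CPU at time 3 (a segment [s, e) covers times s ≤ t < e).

P5

Schedule: | P5 0-5 | P7 5-16 | P3 16-19 | P4 19-21 | P1 21-26 | P2 26-33 | P6 33-44 |
Completion: P1=26  P2=33  P3=19  P4=21  P5=5  P6=44  P7=16
Turnaround (C−A): P1=12  P2=19  P3=8  P4=4  P5=5  P6=42  P7=16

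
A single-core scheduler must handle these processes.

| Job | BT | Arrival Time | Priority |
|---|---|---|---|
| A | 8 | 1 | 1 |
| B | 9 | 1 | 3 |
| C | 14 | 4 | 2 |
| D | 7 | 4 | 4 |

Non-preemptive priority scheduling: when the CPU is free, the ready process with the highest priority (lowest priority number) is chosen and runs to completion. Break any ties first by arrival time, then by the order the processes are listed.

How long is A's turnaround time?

8

Gantt: | idle 0-1 | A 1-9 | C 9-23 | B 23-32 | D 32-39 |
Completion: A=9  B=32  C=23  D=39
Turnaround (C−A): A=8  B=31  C=19  D=35
Turnaround(A) = completion − arrival = 9 − 1 = 8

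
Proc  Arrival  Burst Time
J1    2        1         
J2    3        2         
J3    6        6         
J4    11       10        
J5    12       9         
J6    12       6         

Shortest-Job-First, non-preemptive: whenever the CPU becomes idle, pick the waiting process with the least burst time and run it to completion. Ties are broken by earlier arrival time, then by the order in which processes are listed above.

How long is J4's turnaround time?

26

Schedule: | idle 0-2 | J1 2-3 | J2 3-5 | idle 5-6 | J3 6-12 | J6 12-18 | J5 18-27 | J4 27-37 |
Completion: J1=3  J2=5  J3=12  J4=37  J5=27  J6=18
Turnaround (C−A): J1=1  J2=2  J3=6  J4=26  J5=15  J6=6
Turnaround(J4) = completion − arrival = 37 − 11 = 26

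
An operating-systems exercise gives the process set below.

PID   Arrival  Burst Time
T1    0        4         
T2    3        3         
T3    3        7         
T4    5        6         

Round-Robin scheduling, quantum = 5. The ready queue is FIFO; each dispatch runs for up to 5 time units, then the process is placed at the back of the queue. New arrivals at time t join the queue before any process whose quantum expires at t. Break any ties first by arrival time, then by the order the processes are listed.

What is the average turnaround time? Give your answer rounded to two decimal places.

9.75

Schedule: | T1 0-4 | T2 4-7 | T3 7-12 | T4 12-17 | T3 17-19 | T4 19-20 |
Completion: T1=4  T2=7  T3=19  T4=20
Turnaround times: T1=4, T2=4, T3=16, T4=15
Average turnaround = (4+4+16+15) / 4 = 39/4 = 9.75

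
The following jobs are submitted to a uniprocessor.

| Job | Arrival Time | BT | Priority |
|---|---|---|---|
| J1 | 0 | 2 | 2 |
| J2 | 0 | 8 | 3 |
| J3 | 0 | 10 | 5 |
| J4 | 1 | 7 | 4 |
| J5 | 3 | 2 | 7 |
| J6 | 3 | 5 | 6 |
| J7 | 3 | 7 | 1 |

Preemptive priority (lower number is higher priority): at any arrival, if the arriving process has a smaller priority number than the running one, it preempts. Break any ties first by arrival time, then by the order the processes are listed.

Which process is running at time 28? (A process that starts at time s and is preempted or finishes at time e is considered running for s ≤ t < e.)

J3

Gantt: | J1 0-2 | J2 2-3 | J7 3-10 | J2 10-17 | J4 17-24 | J3 24-34 | J6 34-39 | J5 39-41 |
Completion: J1=2  J2=17  J3=34  J4=24  J5=41  J6=39  J7=10
Turnaround (C−A): J1=2  J2=17  J3=34  J4=23  J5=38  J6=36  J7=7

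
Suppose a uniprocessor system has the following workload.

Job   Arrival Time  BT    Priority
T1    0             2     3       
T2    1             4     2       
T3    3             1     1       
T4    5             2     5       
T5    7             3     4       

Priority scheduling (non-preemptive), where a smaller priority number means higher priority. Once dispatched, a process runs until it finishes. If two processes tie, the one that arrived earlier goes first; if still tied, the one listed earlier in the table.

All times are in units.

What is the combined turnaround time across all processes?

21

Timeline: | T1 0-2 | T2 2-6 | T3 6-7 | T5 7-10 | T4 10-12 |
Completion: T1=2  T2=6  T3=7  T4=12  T5=10
Turnaround (C−A): T1=2  T2=5  T3=4  T4=7  T5=3
Turnaround = completion − arrival: T1=2, T2=5, T3=4, T4=7, T5=3
Total turnaround = 2 + 5 + 4 + 7 + 3 = 21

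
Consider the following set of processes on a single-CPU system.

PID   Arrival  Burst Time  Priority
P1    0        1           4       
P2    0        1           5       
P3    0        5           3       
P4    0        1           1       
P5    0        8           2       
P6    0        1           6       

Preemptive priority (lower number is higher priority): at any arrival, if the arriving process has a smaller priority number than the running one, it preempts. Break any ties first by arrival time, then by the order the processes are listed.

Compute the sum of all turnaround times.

72

Timeline: | P4 0-1 | P5 1-9 | P3 9-14 | P1 14-15 | P2 15-16 | P6 16-17 |
Completion: P1=15  P2=16  P3=14  P4=1  P5=9  P6=17
Turnaround (C−A): P1=15  P2=16  P3=14  P4=1  P5=9  P6=17
Turnaround = completion − arrival: P1=15, P2=16, P3=14, P4=1, P5=9, P6=17
Total turnaround = 15 + 16 + 14 + 1 + 9 + 17 = 72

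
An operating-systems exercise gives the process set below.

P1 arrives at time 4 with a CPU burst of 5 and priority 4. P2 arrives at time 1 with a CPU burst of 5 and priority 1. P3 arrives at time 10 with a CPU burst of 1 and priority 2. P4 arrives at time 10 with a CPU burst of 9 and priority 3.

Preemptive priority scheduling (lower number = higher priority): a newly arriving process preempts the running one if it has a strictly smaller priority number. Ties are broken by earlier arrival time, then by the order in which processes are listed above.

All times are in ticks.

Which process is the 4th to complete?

Gantt: | idle 0-1 | P2 1-6 | P1 6-10 | P3 10-11 | P4 11-20 | P1 20-21 |
Completion: P1=21  P2=6  P3=11  P4=20
Finish order: P2 → P3 → P4 → P1

P1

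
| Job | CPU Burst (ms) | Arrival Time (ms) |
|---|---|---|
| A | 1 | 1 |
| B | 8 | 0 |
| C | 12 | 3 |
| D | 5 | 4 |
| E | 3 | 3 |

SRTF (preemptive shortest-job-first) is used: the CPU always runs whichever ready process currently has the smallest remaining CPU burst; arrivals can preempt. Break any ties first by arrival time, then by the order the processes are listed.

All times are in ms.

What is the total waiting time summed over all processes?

25

Timeline: | B 0-1 | A 1-2 | B 2-3 | E 3-6 | D 6-11 | B 11-17 | C 17-29 |
Completion: A=2  B=17  C=29  D=11  E=6
Waiting = turnaround − burst: A=0, B=9, C=14, D=2, E=0
Total waiting = 0 + 9 + 14 + 2 + 0 = 25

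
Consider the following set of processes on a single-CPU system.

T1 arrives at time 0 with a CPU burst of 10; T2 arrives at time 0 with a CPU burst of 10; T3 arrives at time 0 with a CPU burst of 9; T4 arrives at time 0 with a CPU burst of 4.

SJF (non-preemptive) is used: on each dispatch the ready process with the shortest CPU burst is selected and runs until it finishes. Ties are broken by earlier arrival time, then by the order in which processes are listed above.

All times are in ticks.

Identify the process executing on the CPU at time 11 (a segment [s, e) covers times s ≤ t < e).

Schedule: | T4 0-4 | T3 4-13 | T1 13-23 | T2 23-33 |
Completion: T1=23  T2=33  T3=13  T4=4
Turnaround (C−A): T1=23  T2=33  T3=13  T4=4

T3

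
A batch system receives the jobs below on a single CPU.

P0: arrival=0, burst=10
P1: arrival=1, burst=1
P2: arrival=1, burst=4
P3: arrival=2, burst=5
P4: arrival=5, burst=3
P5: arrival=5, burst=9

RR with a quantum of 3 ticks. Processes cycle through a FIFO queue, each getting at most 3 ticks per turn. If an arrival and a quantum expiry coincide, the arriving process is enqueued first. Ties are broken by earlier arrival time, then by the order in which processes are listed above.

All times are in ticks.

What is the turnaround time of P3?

20

Schedule: | P0 0-3 | P1 3-4 | P2 4-7 | P3 7-10 | P0 10-13 | P4 13-16 | P5 16-19 | P2 19-20 | P3 20-22 | P0 22-25 | P5 25-28 | P0 28-29 | P5 29-32 |
Completion: P0=29  P1=4  P2=20  P3=22  P4=16  P5=32
Turnaround (C−A): P0=29  P1=3  P2=19  P3=20  P4=11  P5=27
Turnaround(P3) = completion − arrival = 22 − 2 = 20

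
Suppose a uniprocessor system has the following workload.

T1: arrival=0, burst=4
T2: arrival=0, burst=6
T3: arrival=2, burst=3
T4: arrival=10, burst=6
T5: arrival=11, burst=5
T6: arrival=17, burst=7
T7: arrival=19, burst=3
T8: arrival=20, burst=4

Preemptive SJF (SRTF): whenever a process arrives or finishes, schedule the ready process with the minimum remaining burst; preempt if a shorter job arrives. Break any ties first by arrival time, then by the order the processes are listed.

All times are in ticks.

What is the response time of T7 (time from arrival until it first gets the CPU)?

0

Gantt: | T1 0-4 | T3 4-7 | T2 7-13 | T5 13-18 | T4 18-19 | T7 19-22 | T8 22-26 | T4 26-31 | T6 31-38 |
Completion: T1=4  T2=13  T3=7  T4=31  T5=18  T6=38  T7=22  T8=26
Response(T7) = first start − arrival = 19 − 19 = 0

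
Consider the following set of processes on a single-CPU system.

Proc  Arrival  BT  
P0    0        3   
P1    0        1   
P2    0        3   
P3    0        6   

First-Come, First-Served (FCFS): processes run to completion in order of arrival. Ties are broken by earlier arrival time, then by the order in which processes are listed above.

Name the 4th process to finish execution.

Timeline: | P0 0-3 | P1 3-4 | P2 4-7 | P3 7-13 |
Completion: P0=3  P1=4  P2=7  P3=13
Finish order: P0 → P1 → P2 → P3

P3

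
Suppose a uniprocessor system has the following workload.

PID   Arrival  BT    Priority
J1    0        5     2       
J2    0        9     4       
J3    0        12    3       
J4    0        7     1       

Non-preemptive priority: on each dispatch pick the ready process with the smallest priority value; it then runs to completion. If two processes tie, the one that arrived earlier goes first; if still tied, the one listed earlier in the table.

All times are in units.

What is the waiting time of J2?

Gantt: | J4 0-7 | J1 7-12 | J3 12-24 | J2 24-33 |
Completion: J1=12  J2=33  J3=24  J4=7
Waiting(J2) = turnaround − burst = 33 − 9 = 24

24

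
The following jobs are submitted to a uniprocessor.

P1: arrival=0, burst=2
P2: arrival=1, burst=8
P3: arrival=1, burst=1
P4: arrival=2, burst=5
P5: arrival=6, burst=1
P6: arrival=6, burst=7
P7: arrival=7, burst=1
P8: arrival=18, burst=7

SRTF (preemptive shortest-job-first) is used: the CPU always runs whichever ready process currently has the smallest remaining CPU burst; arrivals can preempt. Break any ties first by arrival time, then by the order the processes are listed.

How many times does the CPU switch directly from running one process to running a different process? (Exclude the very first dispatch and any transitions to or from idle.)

8

Timeline: | P1 0-2 | P3 2-3 | P4 3-6 | P5 6-7 | P7 7-8 | P4 8-10 | P6 10-17 | P2 17-25 | P8 25-32 |
Completion: P1=2  P2=25  P3=3  P4=10  P5=7  P6=17  P7=8  P8=32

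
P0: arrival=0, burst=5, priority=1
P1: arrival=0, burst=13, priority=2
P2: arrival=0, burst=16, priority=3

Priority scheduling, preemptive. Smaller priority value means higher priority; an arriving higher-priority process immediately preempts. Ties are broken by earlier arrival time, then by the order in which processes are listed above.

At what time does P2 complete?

Timeline: | P0 0-5 | P1 5-18 | P2 18-34 |
Completion: P0=5  P1=18  P2=34

34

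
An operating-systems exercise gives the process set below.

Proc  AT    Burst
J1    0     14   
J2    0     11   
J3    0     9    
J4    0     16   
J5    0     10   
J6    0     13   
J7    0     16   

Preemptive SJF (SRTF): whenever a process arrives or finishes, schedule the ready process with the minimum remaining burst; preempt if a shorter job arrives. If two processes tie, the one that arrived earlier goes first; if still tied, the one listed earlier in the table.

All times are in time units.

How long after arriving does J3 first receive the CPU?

0

Schedule: | J3 0-9 | J5 9-19 | J2 19-30 | J6 30-43 | J1 43-57 | J4 57-73 | J7 73-89 |
Completion: J1=57  J2=30  J3=9  J4=73  J5=19  J6=43  J7=89
Response(J3) = first start − arrival = 0 − 0 = 0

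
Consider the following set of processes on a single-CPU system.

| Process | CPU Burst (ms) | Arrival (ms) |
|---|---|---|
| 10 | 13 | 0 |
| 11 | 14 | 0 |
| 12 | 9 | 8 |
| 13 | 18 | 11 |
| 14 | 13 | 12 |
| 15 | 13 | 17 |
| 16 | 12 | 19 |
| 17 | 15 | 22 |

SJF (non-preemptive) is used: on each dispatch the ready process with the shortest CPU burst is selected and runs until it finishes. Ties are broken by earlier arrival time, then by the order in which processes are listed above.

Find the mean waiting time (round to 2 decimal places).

31.25

Schedule: | 10 0-13 | 12 13-22 | 16 22-34 | 14 34-47 | 15 47-60 | 11 60-74 | 17 74-89 | 13 89-107 |
Completion: 10=13  11=74  12=22  13=107  14=47  15=60  16=34  17=89
Turnaround (C−A): 10=13  11=74  12=14  13=96  14=35  15=43  16=15  17=67
Waiting times: 10=0, 11=60, 12=5, 13=78, 14=22, 15=30, 16=3, 17=52
Average waiting = (0+60+5+78+22+30+3+52) / 8 = 250/8 = 31.25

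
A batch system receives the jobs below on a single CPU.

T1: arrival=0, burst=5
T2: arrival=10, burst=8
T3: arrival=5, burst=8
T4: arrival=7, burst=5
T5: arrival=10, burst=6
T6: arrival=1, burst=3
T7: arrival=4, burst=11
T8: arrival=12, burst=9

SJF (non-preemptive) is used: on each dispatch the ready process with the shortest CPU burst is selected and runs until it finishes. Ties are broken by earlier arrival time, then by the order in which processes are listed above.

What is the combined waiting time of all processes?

102

Timeline: | T1 0-5 | T6 5-8 | T4 8-13 | T5 13-19 | T3 19-27 | T2 27-35 | T8 35-44 | T7 44-55 |
Completion: T1=5  T2=35  T3=27  T4=13  T5=19  T6=8  T7=55  T8=44
Turnaround (C−A): T1=5  T2=25  T3=22  T4=6  T5=9  T6=7  T7=51  T8=32
Waiting = turnaround − burst: T1=0, T2=17, T3=14, T4=1, T5=3, T6=4, T7=40, T8=23
Total waiting = 0 + 17 + 14 + 1 + 3 + 4 + 40 + 23 = 102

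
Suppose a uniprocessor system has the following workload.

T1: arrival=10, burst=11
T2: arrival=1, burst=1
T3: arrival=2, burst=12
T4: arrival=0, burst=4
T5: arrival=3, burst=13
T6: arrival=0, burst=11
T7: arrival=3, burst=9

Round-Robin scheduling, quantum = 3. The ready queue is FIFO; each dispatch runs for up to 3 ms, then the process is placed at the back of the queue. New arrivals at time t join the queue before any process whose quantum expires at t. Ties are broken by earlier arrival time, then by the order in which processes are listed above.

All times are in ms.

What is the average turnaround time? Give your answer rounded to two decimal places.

39.57

Gantt: | T4 0-3 | T6 3-6 | T2 6-7 | T3 7-10 | T5 10-13 | T7 13-16 | T4 16-17 | T6 17-20 | T1 20-23 | T3 23-26 | T5 26-29 | T7 29-32 | T6 32-35 | T1 35-38 | T3 38-41 | T5 41-44 | T7 44-47 | T6 47-49 | T1 49-52 | T3 52-55 | T5 55-58 | T1 58-60 | T5 60-61 |
Completion: T1=60  T2=7  T3=55  T4=17  T5=61  T6=49  T7=47
Turnaround (C−A): T1=50  T2=6  T3=53  T4=17  T5=58  T6=49  T7=44
Turnaround times: T1=50, T2=6, T3=53, T4=17, T5=58, T6=49, T7=44
Average turnaround = (50+6+53+17+58+49+44) / 7 = 277/7 = 39.57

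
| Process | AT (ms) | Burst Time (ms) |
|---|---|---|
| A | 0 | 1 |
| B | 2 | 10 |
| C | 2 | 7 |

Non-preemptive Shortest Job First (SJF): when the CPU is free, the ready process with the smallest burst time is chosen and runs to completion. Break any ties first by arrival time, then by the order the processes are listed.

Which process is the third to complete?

Timeline: | A 0-1 | idle 1-2 | C 2-9 | B 9-19 |
Completion: A=1  B=19  C=9
Finish order: A → C → B

B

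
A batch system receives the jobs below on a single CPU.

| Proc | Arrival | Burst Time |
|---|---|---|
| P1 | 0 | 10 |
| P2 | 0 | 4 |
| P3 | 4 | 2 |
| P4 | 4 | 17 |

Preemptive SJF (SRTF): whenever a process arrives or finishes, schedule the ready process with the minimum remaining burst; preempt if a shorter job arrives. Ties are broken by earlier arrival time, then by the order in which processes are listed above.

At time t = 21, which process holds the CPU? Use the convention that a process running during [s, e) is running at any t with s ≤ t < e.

P4

Timeline: | P2 0-4 | P3 4-6 | P1 6-16 | P4 16-33 |
Completion: P1=16  P2=4  P3=6  P4=33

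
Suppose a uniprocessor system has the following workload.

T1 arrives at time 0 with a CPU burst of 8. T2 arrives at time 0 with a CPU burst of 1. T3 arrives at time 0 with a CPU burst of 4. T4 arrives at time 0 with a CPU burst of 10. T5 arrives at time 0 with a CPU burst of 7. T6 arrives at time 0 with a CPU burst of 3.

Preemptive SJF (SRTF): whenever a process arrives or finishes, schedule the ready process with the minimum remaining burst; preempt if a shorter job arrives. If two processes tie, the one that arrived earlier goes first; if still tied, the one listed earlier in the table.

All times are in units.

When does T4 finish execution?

Gantt: | T2 0-1 | T6 1-4 | T3 4-8 | T5 8-15 | T1 15-23 | T4 23-33 |
Completion: T1=23  T2=1  T3=8  T4=33  T5=15  T6=4
Turnaround (C−A): T1=23  T2=1  T3=8  T4=33  T5=15  T6=4

33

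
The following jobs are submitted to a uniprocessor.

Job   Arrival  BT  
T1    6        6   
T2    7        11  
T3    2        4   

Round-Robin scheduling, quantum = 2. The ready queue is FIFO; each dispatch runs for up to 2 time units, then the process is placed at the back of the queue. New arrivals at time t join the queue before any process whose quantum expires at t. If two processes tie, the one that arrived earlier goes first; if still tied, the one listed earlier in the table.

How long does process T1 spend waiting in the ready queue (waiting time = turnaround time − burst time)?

4

Gantt: | idle 0-2 | T3 2-6 | T1 6-8 | T2 8-10 | T1 10-12 | T2 12-14 | T1 14-16 | T2 16-23 |
Completion: T1=16  T2=23  T3=6
Waiting(T1) = turnaround − burst = 10 − 6 = 4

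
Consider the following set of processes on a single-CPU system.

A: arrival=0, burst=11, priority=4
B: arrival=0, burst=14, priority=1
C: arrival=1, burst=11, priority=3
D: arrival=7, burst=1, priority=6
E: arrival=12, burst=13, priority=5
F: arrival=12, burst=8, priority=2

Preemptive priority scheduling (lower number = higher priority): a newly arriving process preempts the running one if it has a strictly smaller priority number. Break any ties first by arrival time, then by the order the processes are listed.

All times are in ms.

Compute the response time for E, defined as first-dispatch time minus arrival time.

Gantt: | B 0-14 | F 14-22 | C 22-33 | A 33-44 | E 44-57 | D 57-58 |
Completion: A=44  B=14  C=33  D=58  E=57  F=22
Turnaround (C−A): A=44  B=14  C=32  D=51  E=45  F=10
Response(E) = first start − arrival = 44 − 12 = 32

32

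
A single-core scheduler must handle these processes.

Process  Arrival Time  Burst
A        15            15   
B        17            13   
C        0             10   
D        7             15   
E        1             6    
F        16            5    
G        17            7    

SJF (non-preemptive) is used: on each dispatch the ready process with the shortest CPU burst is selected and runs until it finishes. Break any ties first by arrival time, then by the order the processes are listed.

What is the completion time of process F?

Timeline: | C 0-10 | E 10-16 | F 16-21 | G 21-28 | B 28-41 | D 41-56 | A 56-71 |
Completion: A=71  B=41  C=10  D=56  E=16  F=21  G=28

21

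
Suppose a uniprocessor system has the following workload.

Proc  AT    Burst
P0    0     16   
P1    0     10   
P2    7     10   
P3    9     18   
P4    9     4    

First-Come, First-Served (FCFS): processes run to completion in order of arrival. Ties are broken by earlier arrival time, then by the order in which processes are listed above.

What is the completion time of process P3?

54

Timeline: | P0 0-16 | P1 16-26 | P2 26-36 | P3 36-54 | P4 54-58 |
Completion: P0=16  P1=26  P2=36  P3=54  P4=58
Turnaround (C−A): P0=16  P1=26  P2=29  P3=45  P4=49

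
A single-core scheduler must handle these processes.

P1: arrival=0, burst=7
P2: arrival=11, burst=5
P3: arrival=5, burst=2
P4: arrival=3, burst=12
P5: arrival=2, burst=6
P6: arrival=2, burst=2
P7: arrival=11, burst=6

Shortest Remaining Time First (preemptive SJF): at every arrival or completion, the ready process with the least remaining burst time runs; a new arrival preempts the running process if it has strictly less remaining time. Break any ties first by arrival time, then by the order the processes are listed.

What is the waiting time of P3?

Gantt: | P1 0-2 | P6 2-4 | P1 4-5 | P3 5-7 | P1 7-11 | P2 11-16 | P5 16-22 | P7 22-28 | P4 28-40 |
Completion: P1=11  P2=16  P3=7  P4=40  P5=22  P6=4  P7=28
Turnaround (C−A): P1=11  P2=5  P3=2  P4=37  P5=20  P6=2  P7=17
Waiting(P3) = turnaround − burst = 2 − 2 = 0

0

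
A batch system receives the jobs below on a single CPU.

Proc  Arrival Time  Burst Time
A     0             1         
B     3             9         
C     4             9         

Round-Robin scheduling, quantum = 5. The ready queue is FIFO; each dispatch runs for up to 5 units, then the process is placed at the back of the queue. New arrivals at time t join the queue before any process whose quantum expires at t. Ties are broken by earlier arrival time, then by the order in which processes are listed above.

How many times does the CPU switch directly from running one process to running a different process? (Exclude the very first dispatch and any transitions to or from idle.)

Gantt: | A 0-1 | idle 1-3 | B 3-8 | C 8-13 | B 13-17 | C 17-21 |
Completion: A=1  B=17  C=21
Turnaround (C−A): A=1  B=14  C=17

3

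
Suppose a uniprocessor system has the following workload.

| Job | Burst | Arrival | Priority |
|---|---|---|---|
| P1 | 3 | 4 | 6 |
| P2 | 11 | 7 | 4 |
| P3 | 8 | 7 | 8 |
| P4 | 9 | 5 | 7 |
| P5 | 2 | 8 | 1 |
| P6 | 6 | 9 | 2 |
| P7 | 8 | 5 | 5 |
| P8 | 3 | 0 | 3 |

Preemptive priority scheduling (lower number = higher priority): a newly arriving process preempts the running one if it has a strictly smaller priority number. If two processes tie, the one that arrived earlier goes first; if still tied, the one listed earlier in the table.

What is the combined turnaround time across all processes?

170

Timeline: | P8 0-3 | idle 3-4 | P1 4-5 | P7 5-7 | P2 7-8 | P5 8-10 | P6 10-16 | P2 16-26 | P7 26-32 | P1 32-34 | P4 34-43 | P3 43-51 |
Completion: P1=34  P2=26  P3=51  P4=43  P5=10  P6=16  P7=32  P8=3
Turnaround = completion − arrival: P1=30, P2=19, P3=44, P4=38, P5=2, P6=7, P7=27, P8=3
Total turnaround = 30 + 19 + 44 + 38 + 2 + 7 + 27 + 3 = 170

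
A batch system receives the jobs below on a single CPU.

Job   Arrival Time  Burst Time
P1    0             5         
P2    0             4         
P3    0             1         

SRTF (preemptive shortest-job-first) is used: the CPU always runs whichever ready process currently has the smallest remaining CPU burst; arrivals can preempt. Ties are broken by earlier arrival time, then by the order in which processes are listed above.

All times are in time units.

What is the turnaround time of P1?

10

Schedule: | P3 0-1 | P2 1-5 | P1 5-10 |
Completion: P1=10  P2=5  P3=1
Turnaround (C−A): P1=10  P2=5  P3=1
Turnaround(P1) = completion − arrival = 10 − 0 = 10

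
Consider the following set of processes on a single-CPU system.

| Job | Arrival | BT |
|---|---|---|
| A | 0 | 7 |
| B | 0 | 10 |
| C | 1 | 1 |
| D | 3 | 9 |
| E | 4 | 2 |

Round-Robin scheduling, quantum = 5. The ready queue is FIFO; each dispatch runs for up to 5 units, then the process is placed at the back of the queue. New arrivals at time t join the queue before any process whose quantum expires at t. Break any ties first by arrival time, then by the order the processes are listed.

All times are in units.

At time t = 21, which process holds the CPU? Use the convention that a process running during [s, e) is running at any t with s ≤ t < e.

B

Timeline: | A 0-5 | B 5-10 | C 10-11 | D 11-16 | E 16-18 | A 18-20 | B 20-25 | D 25-29 |
Completion: A=20  B=25  C=11  D=29  E=18
Turnaround (C−A): A=20  B=25  C=10  D=26  E=14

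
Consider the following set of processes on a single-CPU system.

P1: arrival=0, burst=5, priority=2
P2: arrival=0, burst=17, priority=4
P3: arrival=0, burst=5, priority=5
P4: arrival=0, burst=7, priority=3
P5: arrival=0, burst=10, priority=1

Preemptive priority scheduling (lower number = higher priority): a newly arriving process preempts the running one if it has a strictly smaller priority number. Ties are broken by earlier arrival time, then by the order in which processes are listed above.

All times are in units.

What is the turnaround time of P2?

Schedule: | P5 0-10 | P1 10-15 | P4 15-22 | P2 22-39 | P3 39-44 |
Completion: P1=15  P2=39  P3=44  P4=22  P5=10
Turnaround(P2) = completion − arrival = 39 − 0 = 39

39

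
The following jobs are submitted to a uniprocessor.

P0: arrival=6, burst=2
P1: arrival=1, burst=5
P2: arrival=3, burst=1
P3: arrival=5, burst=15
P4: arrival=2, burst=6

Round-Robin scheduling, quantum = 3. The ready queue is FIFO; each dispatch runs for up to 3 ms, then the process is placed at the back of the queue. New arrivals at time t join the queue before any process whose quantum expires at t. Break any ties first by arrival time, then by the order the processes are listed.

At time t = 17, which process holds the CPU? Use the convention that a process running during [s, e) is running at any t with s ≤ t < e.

Gantt: | idle 0-1 | P1 1-4 | P4 4-7 | P2 7-8 | P1 8-10 | P3 10-13 | P0 13-15 | P4 15-18 | P3 18-30 |
Completion: P0=15  P1=10  P2=8  P3=30  P4=18
Turnaround (C−A): P0=9  P1=9  P2=5  P3=25  P4=16

P4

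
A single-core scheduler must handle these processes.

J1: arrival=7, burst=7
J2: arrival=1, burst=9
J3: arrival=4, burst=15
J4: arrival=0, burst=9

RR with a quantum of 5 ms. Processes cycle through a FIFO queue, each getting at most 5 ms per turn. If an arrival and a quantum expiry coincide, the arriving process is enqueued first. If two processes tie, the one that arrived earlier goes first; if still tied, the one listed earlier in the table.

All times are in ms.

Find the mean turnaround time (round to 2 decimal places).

27.50

Gantt: | J4 0-5 | J2 5-10 | J3 10-15 | J4 15-19 | J1 19-24 | J2 24-28 | J3 28-33 | J1 33-35 | J3 35-40 |
Completion: J1=35  J2=28  J3=40  J4=19
Turnaround (C−A): J1=28  J2=27  J3=36  J4=19
Turnaround times: J1=28, J2=27, J3=36, J4=19
Average turnaround = (28+27+36+19) / 4 = 110/4 = 27.50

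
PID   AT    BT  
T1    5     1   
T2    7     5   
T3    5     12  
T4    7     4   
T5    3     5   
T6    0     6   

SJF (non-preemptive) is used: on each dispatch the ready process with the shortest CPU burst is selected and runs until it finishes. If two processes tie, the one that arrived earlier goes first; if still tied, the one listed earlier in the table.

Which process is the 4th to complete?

Schedule: | T6 0-6 | T1 6-7 | T4 7-11 | T5 11-16 | T2 16-21 | T3 21-33 |
Completion: T1=7  T2=21  T3=33  T4=11  T5=16  T6=6
Turnaround (C−A): T1=2  T2=14  T3=28  T4=4  T5=13  T6=6
Finish order: T6 → T1 → T4 → T5 → T2 → T3

T5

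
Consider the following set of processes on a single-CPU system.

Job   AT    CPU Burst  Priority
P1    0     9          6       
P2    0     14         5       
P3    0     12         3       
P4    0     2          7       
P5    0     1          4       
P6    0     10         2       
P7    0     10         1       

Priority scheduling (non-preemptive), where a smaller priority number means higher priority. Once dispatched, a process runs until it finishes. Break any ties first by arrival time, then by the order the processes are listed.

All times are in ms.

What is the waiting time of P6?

Schedule: | P7 0-10 | P6 10-20 | P3 20-32 | P5 32-33 | P2 33-47 | P1 47-56 | P4 56-58 |
Completion: P1=56  P2=47  P3=32  P4=58  P5=33  P6=20  P7=10
Turnaround (C−A): P1=56  P2=47  P3=32  P4=58  P5=33  P6=20  P7=10
Waiting(P6) = turnaround − burst = 20 − 10 = 10

10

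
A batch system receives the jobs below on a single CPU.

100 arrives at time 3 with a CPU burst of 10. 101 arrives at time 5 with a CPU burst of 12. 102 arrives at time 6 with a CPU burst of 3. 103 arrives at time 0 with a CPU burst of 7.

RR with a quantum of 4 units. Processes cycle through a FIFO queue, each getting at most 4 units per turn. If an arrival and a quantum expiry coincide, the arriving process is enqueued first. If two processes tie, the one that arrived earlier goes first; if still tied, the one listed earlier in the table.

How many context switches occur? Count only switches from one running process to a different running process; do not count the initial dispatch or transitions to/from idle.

Schedule: | 103 0-4 | 100 4-8 | 103 8-11 | 101 11-15 | 102 15-18 | 100 18-22 | 101 22-26 | 100 26-28 | 101 28-32 |
Completion: 100=28  101=32  102=18  103=11
Turnaround (C−A): 100=25  101=27  102=12  103=11

8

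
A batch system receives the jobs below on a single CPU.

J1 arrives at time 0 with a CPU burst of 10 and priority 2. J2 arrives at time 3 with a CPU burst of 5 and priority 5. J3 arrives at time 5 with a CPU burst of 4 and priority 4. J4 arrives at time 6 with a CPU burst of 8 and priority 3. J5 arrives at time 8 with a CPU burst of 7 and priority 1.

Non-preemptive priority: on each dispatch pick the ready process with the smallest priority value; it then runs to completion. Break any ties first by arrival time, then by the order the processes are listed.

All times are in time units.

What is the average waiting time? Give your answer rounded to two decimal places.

Timeline: | J1 0-10 | J5 10-17 | J4 17-25 | J3 25-29 | J2 29-34 |
Completion: J1=10  J2=34  J3=29  J4=25  J5=17
Turnaround (C−A): J1=10  J2=31  J3=24  J4=19  J5=9
Waiting times: J1=0, J2=26, J3=20, J4=11, J5=2
Average waiting = (0+26+20+11+2) / 5 = 59/5 = 11.80

11.80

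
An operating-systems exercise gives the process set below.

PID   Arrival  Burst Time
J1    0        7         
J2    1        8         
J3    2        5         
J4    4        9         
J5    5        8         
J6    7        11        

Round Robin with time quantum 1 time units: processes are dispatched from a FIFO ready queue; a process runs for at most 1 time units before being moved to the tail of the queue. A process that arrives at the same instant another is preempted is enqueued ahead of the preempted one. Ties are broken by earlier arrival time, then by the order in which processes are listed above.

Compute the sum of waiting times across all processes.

Timeline: | J1 0-1 | J2 1-2 | J1 2-3 | J3 3-4 | J2 4-5 | J1 5-6 | J4 6-7 | J3 7-8 | J5 8-9 | J2 9-10 | J1 10-11 | J6 11-12 | J4 12-13 | J3 13-14 | J5 14-15 | J2 15-16 | J1 16-17 | J6 17-18 | J4 18-19 | J3 19-20 | J5 20-21 | J2 21-22 | J1 22-23 | J6 23-24 | J4 24-25 | J3 25-26 | J5 26-27 | J2 27-28 | J1 28-29 | J6 29-30 | J4 30-31 | J5 31-32 | J2 32-33 | J6 33-34 | J4 34-35 | J5 35-36 | J2 36-37 | J6 37-38 | J4 38-39 | J5 39-40 | J6 40-41 | J4 41-42 | J5 42-43 | J6 43-44 | J4 44-45 | J6 45-48 |
Completion: J1=29  J2=37  J3=26  J4=45  J5=43  J6=48
Turnaround (C−A): J1=29  J2=36  J3=24  J4=41  J5=38  J6=41
Waiting = turnaround − burst: J1=22, J2=28, J3=19, J4=32, J5=30, J6=30
Total waiting = 22 + 28 + 19 + 32 + 30 + 30 = 161

161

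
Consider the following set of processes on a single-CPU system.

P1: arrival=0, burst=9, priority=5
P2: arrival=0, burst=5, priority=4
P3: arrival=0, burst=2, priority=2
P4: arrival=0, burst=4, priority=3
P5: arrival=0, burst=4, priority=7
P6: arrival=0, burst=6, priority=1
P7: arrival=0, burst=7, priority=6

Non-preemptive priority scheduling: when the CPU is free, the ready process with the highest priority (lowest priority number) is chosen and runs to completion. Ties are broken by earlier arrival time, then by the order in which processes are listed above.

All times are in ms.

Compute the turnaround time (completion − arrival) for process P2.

17

Schedule: | P6 0-6 | P3 6-8 | P4 8-12 | P2 12-17 | P1 17-26 | P7 26-33 | P5 33-37 |
Completion: P1=26  P2=17  P3=8  P4=12  P5=37  P6=6  P7=33
Turnaround (C−A): P1=26  P2=17  P3=8  P4=12  P5=37  P6=6  P7=33
Turnaround(P2) = completion − arrival = 17 − 0 = 17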